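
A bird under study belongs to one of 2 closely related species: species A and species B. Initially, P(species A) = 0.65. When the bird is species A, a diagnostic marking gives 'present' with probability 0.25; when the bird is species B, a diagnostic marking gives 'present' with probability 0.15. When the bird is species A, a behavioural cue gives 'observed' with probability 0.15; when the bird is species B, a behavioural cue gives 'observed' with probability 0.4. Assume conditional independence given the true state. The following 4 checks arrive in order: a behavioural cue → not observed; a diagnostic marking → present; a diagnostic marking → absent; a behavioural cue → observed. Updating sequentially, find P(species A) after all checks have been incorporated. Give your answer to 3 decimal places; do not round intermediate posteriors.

Apply Bayes' rule sequentially, carrying P(species A) forward.
After a behavioural cue='not observed': P(species A) = 0.85·0.6500 / (0.85·0.6500 + 0.6·0.3500) ≈ 0.7246
After a diagnostic marking='present': P(species A) = 0.25·0.7246 / (0.25·0.7246 + 0.15·0.2754) ≈ 0.8143
After a diagnostic marking='absent': P(species A) = 0.75·0.8143 / (0.75·0.8143 + 0.85·0.1857) ≈ 0.7946
After a behavioural cue='observed': P(species A) = 0.15·0.7946 / (0.15·0.7946 + 0.4·0.2054) ≈ 0.5920

0.592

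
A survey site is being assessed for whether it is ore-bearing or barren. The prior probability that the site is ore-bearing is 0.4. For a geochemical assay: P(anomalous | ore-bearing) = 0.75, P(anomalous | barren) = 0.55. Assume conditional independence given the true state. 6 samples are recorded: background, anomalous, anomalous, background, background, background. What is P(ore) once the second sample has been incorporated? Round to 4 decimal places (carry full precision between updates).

After 'background': P(ore) = 0.25·0.4000 / (0.25·0.4000 + 0.45·0.6000) ≈ 0.2703
After 'anomalous': P(ore) = 0.75·0.2703 / (0.75·0.2703 + 0.55·0.7297) ≈ 0.3356

0.3356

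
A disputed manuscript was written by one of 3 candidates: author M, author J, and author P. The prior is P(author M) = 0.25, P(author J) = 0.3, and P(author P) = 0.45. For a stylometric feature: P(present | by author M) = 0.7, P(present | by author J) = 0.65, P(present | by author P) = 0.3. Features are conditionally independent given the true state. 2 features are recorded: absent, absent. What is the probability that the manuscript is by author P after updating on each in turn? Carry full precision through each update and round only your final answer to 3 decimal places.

0.788

After 'absent': normaliser = 0.3·0.2500 + 0.35·0.3000 + 0.7·0.4500; P(author M) ≈ 0.1515, P(author J) ≈ 0.2121, P(author P) ≈ 0.6364
After 'absent': normaliser = 0.3·0.1515 + 0.35·0.2121 + 0.7·0.6364; P(author M) ≈ 0.0804, P(author J) ≈ 0.1314, P(author P) ≈ 0.7882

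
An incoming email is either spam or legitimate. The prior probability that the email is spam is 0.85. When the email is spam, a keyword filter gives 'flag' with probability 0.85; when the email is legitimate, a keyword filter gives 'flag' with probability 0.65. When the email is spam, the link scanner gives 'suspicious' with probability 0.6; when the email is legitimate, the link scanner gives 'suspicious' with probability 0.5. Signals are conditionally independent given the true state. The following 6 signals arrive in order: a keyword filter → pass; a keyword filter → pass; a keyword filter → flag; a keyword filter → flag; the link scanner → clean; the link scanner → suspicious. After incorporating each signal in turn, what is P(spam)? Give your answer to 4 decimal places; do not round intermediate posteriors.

After a keyword filter='pass': P(spam) = 0.15·0.8500 / (0.15·0.8500 + 0.35·0.1500) ≈ 0.7083
After a keyword filter='pass': P(spam) = 0.15·0.7083 / (0.15·0.7083 + 0.35·0.2917) ≈ 0.5100
After a keyword filter='flag': P(spam) = 0.85·0.5100 / (0.85·0.5100 + 0.65·0.4900) ≈ 0.5765
After a keyword filter='flag': P(spam) = 0.85·0.5765 / (0.85·0.5765 + 0.65·0.4235) ≈ 0.6403
After the link scanner='clean': P(spam) = 0.4·0.6403 / (0.4·0.6403 + 0.5·0.3597) ≈ 0.5874
After the link scanner='suspicious': P(spam) = 0.6·0.5874 / (0.6·0.5874 + 0.5·0.4126) ≈ 0.6308

0.6308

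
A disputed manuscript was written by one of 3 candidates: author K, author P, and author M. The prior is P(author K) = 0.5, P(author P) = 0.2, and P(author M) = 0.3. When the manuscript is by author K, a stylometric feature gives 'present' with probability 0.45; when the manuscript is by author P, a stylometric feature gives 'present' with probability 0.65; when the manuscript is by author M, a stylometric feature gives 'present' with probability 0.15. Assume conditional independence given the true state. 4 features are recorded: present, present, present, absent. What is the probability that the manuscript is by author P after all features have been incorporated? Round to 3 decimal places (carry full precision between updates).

0.426

Each posterior becomes the prior for the next update.
After 'present': normaliser = 0.45·0.5000 + 0.65·0.2000 + 0.15·0.3000; P(author K) ≈ 0.5625, P(author P) ≈ 0.3250, P(author M) ≈ 0.1125
After 'present': normaliser = 0.45·0.5625 + 0.65·0.3250 + 0.15·0.1125; P(author K) ≈ 0.5260, P(author P) ≈ 0.4390, P(author M) ≈ 0.0351
After 'present': normaliser = 0.45·0.5260 + 0.65·0.4390 + 0.15·0.0351; P(author K) ≈ 0.4489, P(author P) ≈ 0.5411, P(author M) ≈ 0.0100
After 'absent': normaliser = 0.55·0.4489 + 0.35·0.5411 + 0.85·0.0100; P(author K) ≈ 0.5551, P(author P) ≈ 0.4258, P(author M) ≈ 0.0191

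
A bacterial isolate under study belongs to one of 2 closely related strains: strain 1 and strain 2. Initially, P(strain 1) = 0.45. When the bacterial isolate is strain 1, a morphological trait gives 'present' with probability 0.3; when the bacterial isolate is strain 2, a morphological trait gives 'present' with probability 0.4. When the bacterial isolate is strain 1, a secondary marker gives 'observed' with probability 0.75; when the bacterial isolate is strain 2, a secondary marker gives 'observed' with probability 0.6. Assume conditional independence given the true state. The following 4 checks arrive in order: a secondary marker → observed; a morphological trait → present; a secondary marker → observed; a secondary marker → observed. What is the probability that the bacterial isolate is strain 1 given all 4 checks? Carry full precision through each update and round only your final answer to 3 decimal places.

Apply Bayes' rule sequentially, carrying P(strain 1) forward.
After a secondary marker='observed': P(strain 1) = 0.75·0.4500 / (0.75·0.4500 + 0.6·0.5500) ≈ 0.5056
After a morphological trait='present': P(strain 1) = 0.3·0.5056 / (0.3·0.5056 + 0.4·0.4944) ≈ 0.4341
After a secondary marker='observed': P(strain 1) = 0.75·0.4341 / (0.75·0.4341 + 0.6·0.5659) ≈ 0.4895
After a secondary marker='observed': P(strain 1) = 0.75·0.4895 / (0.75·0.4895 + 0.6·0.5105) ≈ 0.5451

0.545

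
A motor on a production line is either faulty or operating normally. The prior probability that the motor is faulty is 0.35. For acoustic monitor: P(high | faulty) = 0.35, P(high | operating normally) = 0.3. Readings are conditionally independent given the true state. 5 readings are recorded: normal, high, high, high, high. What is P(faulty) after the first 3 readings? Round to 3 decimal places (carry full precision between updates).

0.405

After 'normal': P(faulty) = 0.65·0.3500 / (0.65·0.3500 + 0.7·0.6500) ≈ 0.3333
After 'high': P(faulty) = 0.35·0.3333 / (0.35·0.3333 + 0.3·0.6667) ≈ 0.3684
After 'high': P(faulty) = 0.35·0.3684 / (0.35·0.3684 + 0.3·0.6316) ≈ 0.4050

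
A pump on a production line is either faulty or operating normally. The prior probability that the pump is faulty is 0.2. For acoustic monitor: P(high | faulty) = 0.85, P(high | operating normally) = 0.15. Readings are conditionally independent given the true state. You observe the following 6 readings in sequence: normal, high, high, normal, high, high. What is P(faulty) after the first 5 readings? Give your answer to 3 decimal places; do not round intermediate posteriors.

After 'normal': P(faulty) = 0.15·0.2000 / (0.15·0.2000 + 0.85·0.8000) ≈ 0.0423
After 'high': P(faulty) = 0.85·0.0423 / (0.85·0.0423 + 0.15·0.9577) ≈ 0.2000
After 'high': P(faulty) = 0.85·0.2000 / (0.85·0.2000 + 0.15·0.8000) ≈ 0.5862
After 'normal': P(faulty) = 0.15·0.5862 / (0.15·0.5862 + 0.85·0.4138) ≈ 0.2000
After 'high': P(faulty) = 0.85·0.2000 / (0.85·0.2000 + 0.15·0.8000) ≈ 0.5862

0.586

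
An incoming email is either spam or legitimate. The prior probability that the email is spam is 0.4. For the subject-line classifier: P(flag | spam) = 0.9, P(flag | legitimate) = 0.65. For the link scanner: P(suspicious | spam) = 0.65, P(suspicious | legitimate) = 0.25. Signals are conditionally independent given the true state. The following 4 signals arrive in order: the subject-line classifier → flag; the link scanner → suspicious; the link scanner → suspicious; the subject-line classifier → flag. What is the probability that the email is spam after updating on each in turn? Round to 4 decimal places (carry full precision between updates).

0.8963

After the subject-line classifier='flag': P(spam) = 0.9·0.4000 / (0.9·0.4000 + 0.65·0.6000) ≈ 0.4800
After the link scanner='suspicious': P(spam) = 0.65·0.4800 / (0.65·0.4800 + 0.25·0.5200) ≈ 0.7059
After the link scanner='suspicious': P(spam) = 0.65·0.7059 / (0.65·0.7059 + 0.25·0.2941) ≈ 0.8619
After the subject-line classifier='flag': P(spam) = 0.9·0.8619 / (0.9·0.8619 + 0.65·0.1381) ≈ 0.8963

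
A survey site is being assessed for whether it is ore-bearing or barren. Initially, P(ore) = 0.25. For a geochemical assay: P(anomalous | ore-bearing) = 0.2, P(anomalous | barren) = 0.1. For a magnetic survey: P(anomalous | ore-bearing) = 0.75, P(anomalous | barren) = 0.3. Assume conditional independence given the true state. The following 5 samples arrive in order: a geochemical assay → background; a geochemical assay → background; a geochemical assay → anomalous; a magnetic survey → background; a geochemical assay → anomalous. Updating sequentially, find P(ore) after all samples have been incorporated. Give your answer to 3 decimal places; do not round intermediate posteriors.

After a geochemical assay='background': P(ore) = 0.8·0.2500 / (0.8·0.2500 + 0.9·0.7500) ≈ 0.2286
After a geochemical assay='background': P(ore) = 0.8·0.2286 / (0.8·0.2286 + 0.9·0.7714) ≈ 0.2085
After a geochemical assay='anomalous': P(ore) = 0.2·0.2085 / (0.2·0.2085 + 0.1·0.7915) ≈ 0.3450
After a magnetic survey='background': P(ore) = 0.25·0.3450 / (0.25·0.3450 + 0.7·0.6550) ≈ 0.1583
After a geochemical assay='anomalous': P(ore) = 0.2·0.1583 / (0.2·0.1583 + 0.1·0.8417) ≈ 0.2734

0.273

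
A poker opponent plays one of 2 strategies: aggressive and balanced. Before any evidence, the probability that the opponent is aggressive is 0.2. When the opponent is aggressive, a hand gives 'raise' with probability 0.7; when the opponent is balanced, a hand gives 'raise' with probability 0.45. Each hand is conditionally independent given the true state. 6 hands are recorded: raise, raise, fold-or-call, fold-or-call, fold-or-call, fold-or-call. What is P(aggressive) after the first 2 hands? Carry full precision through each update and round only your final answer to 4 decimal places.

0.3769

Apply Bayes' rule sequentially, carrying P(aggressive) forward.
After 'raise': P(aggressive) = 0.7·0.2000 / (0.7·0.2000 + 0.45·0.8000) ≈ 0.2800
After 'raise': P(aggressive) = 0.7·0.2800 / (0.7·0.2800 + 0.45·0.7200) ≈ 0.3769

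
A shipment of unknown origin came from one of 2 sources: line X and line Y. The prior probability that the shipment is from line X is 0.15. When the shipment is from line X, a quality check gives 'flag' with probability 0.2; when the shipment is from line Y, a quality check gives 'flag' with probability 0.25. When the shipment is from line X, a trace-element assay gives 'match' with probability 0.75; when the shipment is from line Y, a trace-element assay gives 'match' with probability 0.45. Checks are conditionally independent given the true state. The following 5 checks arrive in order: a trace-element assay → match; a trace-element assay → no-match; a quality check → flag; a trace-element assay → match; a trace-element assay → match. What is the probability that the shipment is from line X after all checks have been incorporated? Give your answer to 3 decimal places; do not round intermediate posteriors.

Each posterior becomes the prior for the next update.
After a trace-element assay='match': P(line X) = 0.75·0.1500 / (0.75·0.1500 + 0.45·0.8500) ≈ 0.2273
After a trace-element assay='no-match': P(line X) = 0.25·0.2273 / (0.25·0.2273 + 0.55·0.7727) ≈ 0.1179
After a quality check='flag': P(line X) = 0.2·0.1179 / (0.2·0.1179 + 0.25·0.8821) ≈ 0.0966
After a trace-element assay='match': P(line X) = 0.75·0.0966 / (0.75·0.0966 + 0.45·0.9034) ≈ 0.1513
After a trace-element assay='match': P(line X) = 0.75·0.1513 / (0.75·0.1513 + 0.45·0.8487) ≈ 0.2290

0.229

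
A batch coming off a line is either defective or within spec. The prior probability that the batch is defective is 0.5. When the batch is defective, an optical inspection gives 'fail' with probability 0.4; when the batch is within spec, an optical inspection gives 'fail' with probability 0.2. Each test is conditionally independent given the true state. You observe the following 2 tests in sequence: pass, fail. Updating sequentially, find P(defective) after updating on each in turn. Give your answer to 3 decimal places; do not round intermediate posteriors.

After 'pass': P(defective) = 0.6·0.5000 / (0.6·0.5000 + 0.8·0.5000) ≈ 0.4286
After 'fail': P(defective) = 0.4·0.4286 / (0.4·0.4286 + 0.2·0.5714) ≈ 0.6000

0.600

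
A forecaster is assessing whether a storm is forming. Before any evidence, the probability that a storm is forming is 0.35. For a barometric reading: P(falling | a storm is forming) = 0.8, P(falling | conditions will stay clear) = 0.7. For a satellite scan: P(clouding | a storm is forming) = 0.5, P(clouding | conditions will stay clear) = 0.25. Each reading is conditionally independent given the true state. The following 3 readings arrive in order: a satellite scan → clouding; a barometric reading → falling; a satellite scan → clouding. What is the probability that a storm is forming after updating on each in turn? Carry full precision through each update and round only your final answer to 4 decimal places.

0.7111

After a satellite scan='clouding': P(storm) = 0.5·0.3500 / (0.5·0.3500 + 0.25·0.6500) ≈ 0.5185
After a barometric reading='falling': P(storm) = 0.8·0.5185 / (0.8·0.5185 + 0.7·0.4815) ≈ 0.5517
After a satellite scan='clouding': P(storm) = 0.5·0.5517 / (0.5·0.5517 + 0.25·0.4483) ≈ 0.7111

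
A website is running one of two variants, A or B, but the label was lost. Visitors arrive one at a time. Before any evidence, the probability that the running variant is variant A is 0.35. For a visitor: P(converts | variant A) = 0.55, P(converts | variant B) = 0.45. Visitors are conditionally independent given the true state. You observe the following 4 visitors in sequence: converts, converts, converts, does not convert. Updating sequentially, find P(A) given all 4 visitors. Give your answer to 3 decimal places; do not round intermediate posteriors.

0.446

After 'converts': P(A) = 0.55·0.3500 / (0.55·0.3500 + 0.45·0.6500) ≈ 0.3969
After 'converts': P(A) = 0.55·0.3969 / (0.55·0.3969 + 0.45·0.6031) ≈ 0.4458
After 'converts': P(A) = 0.55·0.4458 / (0.55·0.4458 + 0.45·0.5542) ≈ 0.4957
After 'does not convert': P(A) = 0.45·0.4957 / (0.45·0.4957 + 0.55·0.5043) ≈ 0.4458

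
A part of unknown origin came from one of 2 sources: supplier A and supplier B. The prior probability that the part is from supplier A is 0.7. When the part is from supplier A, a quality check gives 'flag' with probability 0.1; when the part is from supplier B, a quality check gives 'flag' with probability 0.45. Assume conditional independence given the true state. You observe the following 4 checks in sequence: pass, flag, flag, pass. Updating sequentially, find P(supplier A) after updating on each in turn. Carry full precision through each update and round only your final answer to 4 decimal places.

0.2358

Apply Bayes' rule sequentially, carrying P(supplier A) forward.
After 'pass': P(supplier A) = 0.9·0.7000 / (0.9·0.7000 + 0.55·0.3000) ≈ 0.7925
After 'flag': P(supplier A) = 0.1·0.7925 / (0.1·0.7925 + 0.45·0.2075) ≈ 0.4590
After 'flag': P(supplier A) = 0.1·0.4590 / (0.1·0.4590 + 0.45·0.5410) ≈ 0.1586
After 'pass': P(supplier A) = 0.9·0.1586 / (0.9·0.1586 + 0.55·0.8414) ≈ 0.2358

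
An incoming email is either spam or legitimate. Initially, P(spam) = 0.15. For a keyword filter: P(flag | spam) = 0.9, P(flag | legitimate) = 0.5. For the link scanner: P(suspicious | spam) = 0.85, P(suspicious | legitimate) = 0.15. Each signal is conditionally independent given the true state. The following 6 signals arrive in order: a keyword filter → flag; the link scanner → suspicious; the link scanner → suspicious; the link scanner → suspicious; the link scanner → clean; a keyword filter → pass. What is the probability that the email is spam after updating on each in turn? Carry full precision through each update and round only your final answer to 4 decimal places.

After a keyword filter='flag': P(spam) = 0.9·0.1500 / (0.9·0.1500 + 0.5·0.8500) ≈ 0.2411
After the link scanner='suspicious': P(spam) = 0.85·0.2411 / (0.85·0.2411 + 0.15·0.7589) ≈ 0.6429
After the link scanner='suspicious': P(spam) = 0.85·0.6429 / (0.85·0.6429 + 0.15·0.3571) ≈ 0.9107
After the link scanner='suspicious': P(spam) = 0.85·0.9107 / (0.85·0.9107 + 0.15·0.0893) ≈ 0.9830
After the link scanner='clean': P(spam) = 0.15·0.9830 / (0.15·0.9830 + 0.85·0.0170) ≈ 0.9107
After a keyword filter='pass': P(spam) = 0.1·0.9107 / (0.1·0.9107 + 0.5·0.0893) ≈ 0.6711

0.6711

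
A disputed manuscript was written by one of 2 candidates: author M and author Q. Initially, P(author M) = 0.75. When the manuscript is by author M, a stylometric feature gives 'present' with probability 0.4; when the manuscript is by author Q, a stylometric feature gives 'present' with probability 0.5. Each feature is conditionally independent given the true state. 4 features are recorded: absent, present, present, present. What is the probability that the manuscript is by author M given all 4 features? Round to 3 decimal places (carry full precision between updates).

0.648

After 'absent': P(author M) = 0.6·0.7500 / (0.6·0.7500 + 0.5·0.2500) ≈ 0.7826
After 'present': P(author M) = 0.4·0.7826 / (0.4·0.7826 + 0.5·0.2174) ≈ 0.7423
After 'present': P(author M) = 0.4·0.7423 / (0.4·0.7423 + 0.5·0.2577) ≈ 0.6973
After 'present': P(author M) = 0.4·0.6973 / (0.4·0.6973 + 0.5·0.3027) ≈ 0.6483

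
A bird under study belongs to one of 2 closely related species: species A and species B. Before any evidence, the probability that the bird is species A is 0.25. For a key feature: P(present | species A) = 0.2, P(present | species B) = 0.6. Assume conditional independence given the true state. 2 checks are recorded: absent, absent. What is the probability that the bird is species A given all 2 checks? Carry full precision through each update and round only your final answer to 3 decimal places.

Apply Bayes' rule sequentially, carrying P(species A) forward.
After 'absent': P(species A) = 0.8·0.2500 / (0.8·0.2500 + 0.4·0.7500) ≈ 0.4000
After 'absent': P(species A) = 0.8·0.4000 / (0.8·0.4000 + 0.4·0.6000) ≈ 0.5714

0.571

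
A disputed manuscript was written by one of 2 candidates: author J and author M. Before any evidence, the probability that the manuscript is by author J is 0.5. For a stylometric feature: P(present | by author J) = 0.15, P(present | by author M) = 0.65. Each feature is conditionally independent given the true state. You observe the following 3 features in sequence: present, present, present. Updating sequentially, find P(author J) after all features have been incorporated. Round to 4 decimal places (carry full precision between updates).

0.0121

After 'present': P(author J) = 0.15·0.5000 / (0.15·0.5000 + 0.65·0.5000) ≈ 0.1875
After 'present': P(author J) = 0.15·0.1875 / (0.15·0.1875 + 0.65·0.8125) ≈ 0.0506
After 'present': P(author J) = 0.15·0.0506 / (0.15·0.0506 + 0.65·0.9494) ≈ 0.0121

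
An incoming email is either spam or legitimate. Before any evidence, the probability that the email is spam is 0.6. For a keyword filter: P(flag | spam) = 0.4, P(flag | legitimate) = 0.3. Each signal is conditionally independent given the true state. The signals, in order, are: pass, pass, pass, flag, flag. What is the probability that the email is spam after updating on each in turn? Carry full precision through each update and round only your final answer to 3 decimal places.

0.627

After 'pass': P(spam) = 0.6·0.6000 / (0.6·0.6000 + 0.7·0.4000) ≈ 0.5625
After 'pass': P(spam) = 0.6·0.5625 / (0.6·0.5625 + 0.7·0.4375) ≈ 0.5243
After 'pass': P(spam) = 0.6·0.5243 / (0.6·0.5243 + 0.7·0.4757) ≈ 0.4858
After 'flag': P(spam) = 0.4·0.4858 / (0.4·0.4858 + 0.3·0.5142) ≈ 0.5574
After 'flag': P(spam) = 0.4·0.5574 / (0.4·0.5574 + 0.3·0.4426) ≈ 0.6268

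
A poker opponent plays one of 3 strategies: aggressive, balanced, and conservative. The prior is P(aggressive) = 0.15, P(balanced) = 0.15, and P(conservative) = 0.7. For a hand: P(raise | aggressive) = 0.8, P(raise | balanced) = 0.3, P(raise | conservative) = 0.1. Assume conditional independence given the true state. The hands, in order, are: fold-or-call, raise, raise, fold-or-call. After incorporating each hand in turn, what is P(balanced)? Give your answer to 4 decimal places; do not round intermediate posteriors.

After 'fold-or-call': normaliser = 0.2·0.1500 + 0.7·0.1500 + 0.9·0.7000; P(aggressive) ≈ 0.0392, P(balanced) ≈ 0.1373, P(conservative) ≈ 0.8235
After 'raise': normaliser = 0.8·0.0392 + 0.3·0.1373 + 0.1·0.8235; P(aggressive) ≈ 0.2025, P(balanced) ≈ 0.2658, P(conservative) ≈ 0.5316
After 'raise': normaliser = 0.8·0.2025 + 0.3·0.2658 + 0.1·0.5316; P(aggressive) ≈ 0.5494, P(balanced) ≈ 0.2704, P(conservative) ≈ 0.1803
After 'fold-or-call': normaliser = 0.2·0.5494 + 0.7·0.2704 + 0.9·0.1803; P(aggressive) ≈ 0.2381, P(balanced) ≈ 0.4102, P(conservative) ≈ 0.3516

0.4102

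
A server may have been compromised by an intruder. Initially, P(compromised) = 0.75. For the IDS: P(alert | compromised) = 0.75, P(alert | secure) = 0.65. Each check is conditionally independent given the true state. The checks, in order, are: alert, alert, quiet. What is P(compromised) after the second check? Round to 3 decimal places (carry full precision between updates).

Each posterior becomes the prior for the next update.
After 'alert': P(compromised) = 0.75·0.7500 / (0.75·0.7500 + 0.65·0.2500) ≈ 0.7759
After 'alert': P(compromised) = 0.75·0.7759 / (0.75·0.7759 + 0.65·0.2241) ≈ 0.7998

0.800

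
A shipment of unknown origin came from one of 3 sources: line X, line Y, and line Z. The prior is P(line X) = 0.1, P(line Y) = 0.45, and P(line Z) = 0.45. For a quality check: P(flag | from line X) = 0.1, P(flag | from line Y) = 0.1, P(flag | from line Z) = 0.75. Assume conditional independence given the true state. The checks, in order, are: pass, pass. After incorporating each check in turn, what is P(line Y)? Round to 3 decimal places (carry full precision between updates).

After 'pass': normaliser = 0.9·0.1000 + 0.9·0.4500 + 0.25·0.4500; P(line X) ≈ 0.1481, P(line Y) ≈ 0.6667, P(line Z) ≈ 0.1852
After 'pass': normaliser = 0.9·0.1481 + 0.9·0.6667 + 0.25·0.1852; P(line X) ≈ 0.1710, P(line Y) ≈ 0.7696, P(line Z) ≈ 0.0594

0.770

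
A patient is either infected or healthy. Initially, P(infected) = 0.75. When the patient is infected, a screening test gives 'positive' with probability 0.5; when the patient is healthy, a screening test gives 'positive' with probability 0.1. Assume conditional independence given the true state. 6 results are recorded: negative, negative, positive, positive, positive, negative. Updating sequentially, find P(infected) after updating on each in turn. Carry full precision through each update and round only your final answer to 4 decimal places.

0.9847

After 'negative': P(infected) = 0.5·0.7500 / (0.5·0.7500 + 0.9·0.2500) ≈ 0.6250
After 'negative': P(infected) = 0.5·0.6250 / (0.5·0.6250 + 0.9·0.3750) ≈ 0.4808
After 'positive': P(infected) = 0.5·0.4808 / (0.5·0.4808 + 0.1·0.5192) ≈ 0.8224
After 'positive': P(infected) = 0.5·0.8224 / (0.5·0.8224 + 0.1·0.1776) ≈ 0.9586
After 'positive': P(infected) = 0.5·0.9586 / (0.5·0.9586 + 0.1·0.0414) ≈ 0.9914
After 'negative': P(infected) = 0.5·0.9914 / (0.5·0.9914 + 0.9·0.0086) ≈ 0.9847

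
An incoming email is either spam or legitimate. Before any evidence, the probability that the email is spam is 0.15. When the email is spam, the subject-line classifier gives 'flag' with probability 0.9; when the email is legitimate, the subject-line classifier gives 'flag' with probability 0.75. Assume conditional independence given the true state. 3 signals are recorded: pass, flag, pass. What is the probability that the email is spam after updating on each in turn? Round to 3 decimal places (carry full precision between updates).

After 'pass': P(spam) = 0.1·0.1500 / (0.1·0.1500 + 0.25·0.8500) ≈ 0.0659
After 'flag': P(spam) = 0.9·0.0659 / (0.9·0.0659 + 0.75·0.9341) ≈ 0.0781
After 'pass': P(spam) = 0.1·0.0781 / (0.1·0.0781 + 0.25·0.9219) ≈ 0.0328

0.033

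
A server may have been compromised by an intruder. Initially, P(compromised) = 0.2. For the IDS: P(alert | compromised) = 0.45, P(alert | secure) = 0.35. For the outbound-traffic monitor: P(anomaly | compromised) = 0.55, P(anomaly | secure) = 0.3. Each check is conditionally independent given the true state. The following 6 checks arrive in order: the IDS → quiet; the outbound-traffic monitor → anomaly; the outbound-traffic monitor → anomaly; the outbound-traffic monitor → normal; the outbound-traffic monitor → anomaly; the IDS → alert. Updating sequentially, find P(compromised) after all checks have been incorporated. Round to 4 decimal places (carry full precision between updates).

Apply Bayes' rule sequentially, carrying P(compromised) forward.
After the IDS='quiet': P(compromised) = 0.55·0.2000 / (0.55·0.2000 + 0.65·0.8000) ≈ 0.1746
After the outbound-traffic monitor='anomaly': P(compromised) = 0.55·0.1746 / (0.55·0.1746 + 0.3·0.8254) ≈ 0.2794
After the outbound-traffic monitor='anomaly': P(compromised) = 0.55·0.2794 / (0.55·0.2794 + 0.3·0.7206) ≈ 0.4155
After the outbound-traffic monitor='normal': P(compromised) = 0.45·0.4155 / (0.45·0.4155 + 0.7·0.5845) ≈ 0.3137
After the outbound-traffic monitor='anomaly': P(compromised) = 0.55·0.3137 / (0.55·0.3137 + 0.3·0.6863) ≈ 0.4559
After the IDS='alert': P(compromised) = 0.45·0.4559 / (0.45·0.4559 + 0.35·0.5441) ≈ 0.5186

0.5186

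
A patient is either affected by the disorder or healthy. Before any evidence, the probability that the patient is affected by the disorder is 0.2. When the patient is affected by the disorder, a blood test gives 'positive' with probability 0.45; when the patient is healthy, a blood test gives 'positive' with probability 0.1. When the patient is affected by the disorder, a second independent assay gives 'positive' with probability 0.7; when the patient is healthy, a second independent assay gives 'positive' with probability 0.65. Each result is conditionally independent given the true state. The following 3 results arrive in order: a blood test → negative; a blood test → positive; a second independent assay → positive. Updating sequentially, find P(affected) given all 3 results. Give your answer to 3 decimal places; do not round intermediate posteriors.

0.425

Each posterior becomes the prior for the next update.
After a blood test='negative': P(affected) = 0.55·0.2000 / (0.55·0.2000 + 0.9·0.8000) ≈ 0.1325
After a blood test='positive': P(affected) = 0.45·0.1325 / (0.45·0.1325 + 0.1·0.8675) ≈ 0.4074
After a second independent assay='positive': P(affected) = 0.7·0.4074 / (0.7·0.4074 + 0.65·0.5926) ≈ 0.4254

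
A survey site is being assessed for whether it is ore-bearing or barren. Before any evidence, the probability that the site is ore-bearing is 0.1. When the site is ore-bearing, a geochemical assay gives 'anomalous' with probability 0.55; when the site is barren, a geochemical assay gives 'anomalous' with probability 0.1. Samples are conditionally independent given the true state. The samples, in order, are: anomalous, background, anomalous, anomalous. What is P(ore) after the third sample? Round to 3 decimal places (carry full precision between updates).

0.627

After 'anomalous': P(ore) = 0.55·0.1000 / (0.55·0.1000 + 0.1·0.9000) ≈ 0.3793
After 'background': P(ore) = 0.45·0.3793 / (0.45·0.3793 + 0.9·0.6207) ≈ 0.2340
After 'anomalous': P(ore) = 0.55·0.2340 / (0.55·0.2340 + 0.1·0.7660) ≈ 0.6269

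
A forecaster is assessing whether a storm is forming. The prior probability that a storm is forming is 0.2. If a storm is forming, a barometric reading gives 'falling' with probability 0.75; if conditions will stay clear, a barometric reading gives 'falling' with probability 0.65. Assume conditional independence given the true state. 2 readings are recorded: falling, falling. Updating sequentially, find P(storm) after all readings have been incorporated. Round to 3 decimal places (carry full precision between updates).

0.250

After 'falling': P(storm) = 0.75·0.2000 / (0.75·0.2000 + 0.65·0.8000) ≈ 0.2239
After 'falling': P(storm) = 0.75·0.2239 / (0.75·0.2239 + 0.65·0.7761) ≈ 0.2497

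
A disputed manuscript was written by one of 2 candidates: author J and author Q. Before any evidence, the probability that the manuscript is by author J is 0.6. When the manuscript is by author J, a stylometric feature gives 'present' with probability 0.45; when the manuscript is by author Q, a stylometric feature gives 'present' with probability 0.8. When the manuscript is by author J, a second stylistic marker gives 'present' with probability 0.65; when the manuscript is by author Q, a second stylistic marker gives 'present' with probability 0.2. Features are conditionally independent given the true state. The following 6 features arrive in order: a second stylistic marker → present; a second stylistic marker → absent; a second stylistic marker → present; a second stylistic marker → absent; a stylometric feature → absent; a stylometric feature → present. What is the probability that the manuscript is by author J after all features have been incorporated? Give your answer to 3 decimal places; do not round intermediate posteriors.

0.824

After a second stylistic marker='present': P(author J) = 0.65·0.6000 / (0.65·0.6000 + 0.2·0.4000) ≈ 0.8298
After a second stylistic marker='absent': P(author J) = 0.35·0.8298 / (0.35·0.8298 + 0.8·0.1702) ≈ 0.6808
After a second stylistic marker='present': P(author J) = 0.65·0.6808 / (0.65·0.6808 + 0.2·0.3192) ≈ 0.8739
After a second stylistic marker='absent': P(author J) = 0.35·0.8739 / (0.35·0.8739 + 0.8·0.1261) ≈ 0.7520
After a stylometric feature='absent': P(author J) = 0.55·0.7520 / (0.55·0.7520 + 0.2·0.2480) ≈ 0.8929
After a stylometric feature='present': P(author J) = 0.45·0.8929 / (0.45·0.8929 + 0.8·0.1071) ≈ 0.8243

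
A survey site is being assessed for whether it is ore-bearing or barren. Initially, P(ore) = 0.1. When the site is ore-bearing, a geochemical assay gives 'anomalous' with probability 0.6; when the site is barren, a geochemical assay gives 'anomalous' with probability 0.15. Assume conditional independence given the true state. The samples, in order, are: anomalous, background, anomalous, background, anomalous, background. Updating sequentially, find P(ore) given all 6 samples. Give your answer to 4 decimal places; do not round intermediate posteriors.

Apply Bayes' rule sequentially, carrying P(ore) forward.
After 'anomalous': P(ore) = 0.6·0.1000 / (0.6·0.1000 + 0.15·0.9000) ≈ 0.3077
After 'background': P(ore) = 0.4·0.3077 / (0.4·0.3077 + 0.85·0.6923) ≈ 0.1730
After 'anomalous': P(ore) = 0.6·0.1730 / (0.6·0.1730 + 0.15·0.8270) ≈ 0.4555
After 'background': P(ore) = 0.4·0.4555 / (0.4·0.4555 + 0.85·0.5445) ≈ 0.2825
After 'anomalous': P(ore) = 0.6·0.2825 / (0.6·0.2825 + 0.15·0.7175) ≈ 0.6116
After 'background': P(ore) = 0.4·0.6116 / (0.4·0.6116 + 0.85·0.3884) ≈ 0.4256

0.4256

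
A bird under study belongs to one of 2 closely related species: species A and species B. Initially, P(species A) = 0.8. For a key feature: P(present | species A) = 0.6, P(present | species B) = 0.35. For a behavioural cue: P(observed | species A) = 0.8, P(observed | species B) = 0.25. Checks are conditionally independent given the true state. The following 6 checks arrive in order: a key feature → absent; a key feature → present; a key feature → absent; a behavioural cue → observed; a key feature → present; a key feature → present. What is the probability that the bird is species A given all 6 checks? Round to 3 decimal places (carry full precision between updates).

After a key feature='absent': P(species A) = 0.4·0.8000 / (0.4·0.8000 + 0.65·0.2000) ≈ 0.7111
After a key feature='present': P(species A) = 0.6·0.7111 / (0.6·0.7111 + 0.35·0.2889) ≈ 0.8084
After a key feature='absent': P(species A) = 0.4·0.8084 / (0.4·0.8084 + 0.65·0.1916) ≈ 0.7220
After a behavioural cue='observed': P(species A) = 0.8·0.7220 / (0.8·0.7220 + 0.25·0.2780) ≈ 0.8926
After a key feature='present': P(species A) = 0.6·0.8926 / (0.6·0.8926 + 0.35·0.1074) ≈ 0.9344
After a key feature='present': P(species A) = 0.6·0.9344 / (0.6·0.9344 + 0.35·0.0656) ≈ 0.9607

0.961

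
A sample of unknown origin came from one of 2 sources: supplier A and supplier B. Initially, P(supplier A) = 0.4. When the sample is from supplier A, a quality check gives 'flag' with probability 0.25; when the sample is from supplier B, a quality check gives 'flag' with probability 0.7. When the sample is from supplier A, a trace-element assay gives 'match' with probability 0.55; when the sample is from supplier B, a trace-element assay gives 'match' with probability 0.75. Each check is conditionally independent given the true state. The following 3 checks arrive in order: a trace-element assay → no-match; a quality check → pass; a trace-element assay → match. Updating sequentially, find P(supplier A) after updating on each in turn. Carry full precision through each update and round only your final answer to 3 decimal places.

0.688

Each posterior becomes the prior for the next update.
After a trace-element assay='no-match': P(supplier A) = 0.45·0.4000 / (0.45·0.4000 + 0.25·0.6000) ≈ 0.5455
After a quality check='pass': P(supplier A) = 0.75·0.5455 / (0.75·0.5455 + 0.3·0.4545) ≈ 0.7500
After a trace-element assay='match': P(supplier A) = 0.55·0.7500 / (0.55·0.7500 + 0.75·0.2500) ≈ 0.6875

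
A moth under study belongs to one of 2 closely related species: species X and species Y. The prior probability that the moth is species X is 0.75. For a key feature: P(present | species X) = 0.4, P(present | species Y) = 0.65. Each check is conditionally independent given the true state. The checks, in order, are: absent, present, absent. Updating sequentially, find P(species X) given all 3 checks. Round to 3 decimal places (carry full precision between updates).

0.844

After 'absent': P(species X) = 0.6·0.7500 / (0.6·0.7500 + 0.35·0.2500) ≈ 0.8372
After 'present': P(species X) = 0.4·0.8372 / (0.4·0.8372 + 0.65·0.1628) ≈ 0.7599
After 'absent': P(species X) = 0.6·0.7599 / (0.6·0.7599 + 0.35·0.2401) ≈ 0.8444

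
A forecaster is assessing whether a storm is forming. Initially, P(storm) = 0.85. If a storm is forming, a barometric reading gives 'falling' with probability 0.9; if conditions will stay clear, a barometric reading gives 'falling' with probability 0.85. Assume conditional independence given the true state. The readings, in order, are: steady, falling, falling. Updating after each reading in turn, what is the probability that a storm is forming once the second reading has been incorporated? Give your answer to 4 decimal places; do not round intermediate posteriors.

After 'steady': P(storm) = 0.1·0.8500 / (0.1·0.8500 + 0.15·0.1500) ≈ 0.7907
After 'falling': P(storm) = 0.9·0.7907 / (0.9·0.7907 + 0.85·0.2093) ≈ 0.8000

0.8000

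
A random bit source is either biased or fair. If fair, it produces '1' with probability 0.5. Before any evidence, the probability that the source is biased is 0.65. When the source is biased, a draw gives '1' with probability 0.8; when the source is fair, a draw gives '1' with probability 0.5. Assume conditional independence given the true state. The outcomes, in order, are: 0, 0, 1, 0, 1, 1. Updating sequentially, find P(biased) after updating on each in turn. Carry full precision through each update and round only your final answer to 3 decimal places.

0.327

After '0': P(biased) = 0.2·0.6500 / (0.2·0.6500 + 0.5·0.3500) ≈ 0.4262
After '0': P(biased) = 0.2·0.4262 / (0.2·0.4262 + 0.5·0.5738) ≈ 0.2291
After '1': P(biased) = 0.8·0.2291 / (0.8·0.2291 + 0.5·0.7709) ≈ 0.3222
After '0': P(biased) = 0.2·0.3222 / (0.2·0.3222 + 0.5·0.6778) ≈ 0.1598
After '1': P(biased) = 0.8·0.1598 / (0.8·0.1598 + 0.5·0.8402) ≈ 0.2333
After '1': P(biased) = 0.8·0.2333 / (0.8·0.2333 + 0.5·0.7667) ≈ 0.3274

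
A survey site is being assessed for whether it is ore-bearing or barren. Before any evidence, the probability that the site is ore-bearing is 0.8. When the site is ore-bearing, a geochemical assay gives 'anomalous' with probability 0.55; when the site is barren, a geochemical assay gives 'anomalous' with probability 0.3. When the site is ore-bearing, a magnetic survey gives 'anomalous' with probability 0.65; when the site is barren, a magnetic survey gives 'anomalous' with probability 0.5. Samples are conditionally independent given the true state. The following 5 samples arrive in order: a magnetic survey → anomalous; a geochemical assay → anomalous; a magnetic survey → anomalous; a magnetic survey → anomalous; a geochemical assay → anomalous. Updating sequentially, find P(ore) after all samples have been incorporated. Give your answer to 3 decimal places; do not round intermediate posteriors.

Apply Bayes' rule sequentially, carrying P(ore) forward.
After a magnetic survey='anomalous': P(ore) = 0.65·0.8000 / (0.65·0.8000 + 0.5·0.2000) ≈ 0.8387
After a geochemical assay='anomalous': P(ore) = 0.55·0.8387 / (0.55·0.8387 + 0.3·0.1613) ≈ 0.9051
After a magnetic survey='anomalous': P(ore) = 0.65·0.9051 / (0.65·0.9051 + 0.5·0.0949) ≈ 0.9253
After a magnetic survey='anomalous': P(ore) = 0.65·0.9253 / (0.65·0.9253 + 0.5·0.0747) ≈ 0.9416
After a geochemical assay='anomalous': P(ore) = 0.55·0.9416 / (0.55·0.9416 + 0.3·0.0584) ≈ 0.9673

0.967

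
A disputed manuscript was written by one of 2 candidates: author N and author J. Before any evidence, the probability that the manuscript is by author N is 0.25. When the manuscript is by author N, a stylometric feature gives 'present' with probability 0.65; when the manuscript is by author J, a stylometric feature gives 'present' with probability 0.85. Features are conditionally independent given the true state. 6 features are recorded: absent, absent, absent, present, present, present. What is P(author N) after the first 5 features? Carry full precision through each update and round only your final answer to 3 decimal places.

After 'absent': P(author N) = 0.35·0.2500 / (0.35·0.2500 + 0.15·0.7500) ≈ 0.4375
After 'absent': P(author N) = 0.35·0.4375 / (0.35·0.4375 + 0.15·0.5625) ≈ 0.6447
After 'absent': P(author N) = 0.35·0.6447 / (0.35·0.6447 + 0.15·0.3553) ≈ 0.8090
After 'present': P(author N) = 0.65·0.8090 / (0.65·0.8090 + 0.85·0.1910) ≈ 0.7641
After 'present': P(author N) = 0.65·0.7641 / (0.65·0.7641 + 0.85·0.2359) ≈ 0.7123

0.712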